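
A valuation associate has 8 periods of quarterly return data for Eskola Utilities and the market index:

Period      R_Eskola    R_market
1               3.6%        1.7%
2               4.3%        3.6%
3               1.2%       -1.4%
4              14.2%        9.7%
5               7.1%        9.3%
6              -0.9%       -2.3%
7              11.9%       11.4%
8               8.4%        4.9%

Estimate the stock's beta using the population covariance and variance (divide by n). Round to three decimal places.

0.922

Mean R_i = (3.6 + 4.3 + 1.2 + 14.2 + 7.1 − 0.9 + 11.9 + 8.4) / 8 = 6.2250%
Mean R_m = (1.7 + 3.6 − 1.4 + 9.7 + 9.3 − 2.3 + 11.4 + 4.9) / 8 = 4.6125%
Σ(R_i − R̄_i)(R_m − R̄_m) = 172.8775  ⇒  Cov = 172.8775 / 8 = 21.6097
Σ(R_m − R̄_m)² = 187.4488  ⇒  Var(R_m) = 187.4488 / 8 = 23.4311
β = Cov / Var(R_m) = 21.6097 / 23.4311 = 0.9223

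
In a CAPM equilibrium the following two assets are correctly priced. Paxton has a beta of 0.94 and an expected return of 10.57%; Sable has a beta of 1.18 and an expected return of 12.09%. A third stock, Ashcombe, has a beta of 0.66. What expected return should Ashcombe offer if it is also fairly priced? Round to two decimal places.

8.80%

MRP (SML slope) = (12.09% − 10.57%) / (1.18 − 0.94) = 1.52% / 0.24 = 6.3333%
R_f (intercept) = 10.57% − 0.94 × 6.3333% = 4.6167%
E(R_Ashcombe) = R_f + β × MRP = 4.6167% + 0.66 × 6.3333% = 8.80%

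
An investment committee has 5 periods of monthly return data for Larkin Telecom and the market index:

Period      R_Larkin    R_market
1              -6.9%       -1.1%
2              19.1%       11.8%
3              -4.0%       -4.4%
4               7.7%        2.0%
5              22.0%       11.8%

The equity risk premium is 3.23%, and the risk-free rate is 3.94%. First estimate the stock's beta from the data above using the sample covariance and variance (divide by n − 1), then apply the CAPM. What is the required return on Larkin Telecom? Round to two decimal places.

9.36%

Mean R_i = (-6.9 + 19.1 − 4.0 + 7.7 + 22.0) / 5 = 7.5800%
Mean R_m = (-1.1 + 11.8 − 4.4 + 2.0 + 11.8) / 5 = 4.0200%
Σ(R_i − R̄_i)(R_m − R̄_m) = 373.2120  ⇒  Cov = 373.2120 / 4 = 93.3030
Σ(R_m − R̄_m)² = 222.2480  ⇒  Var(R_m) = 222.2480 / 4 = 55.5620
β = Cov / Var(R_m) = 93.3030 / 55.5620 = 1.6793
E(R) = R_f + β × MRP = 3.94% + 1.6793 × 3.23% = 9.36%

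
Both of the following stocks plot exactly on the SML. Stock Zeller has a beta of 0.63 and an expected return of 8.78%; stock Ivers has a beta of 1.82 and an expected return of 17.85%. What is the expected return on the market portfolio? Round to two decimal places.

Both satisfy E(R) = R_f + β·MRP, so the slope of the SML is
MRP = (17.85% − 8.78%) / (1.82 − 0.63) = 9.07% / 1.19 = 7.6218%
R_f = E(R_Zeller) − β_Zeller·MRP = 8.78% − 0.63 × 7.6218% = 3.9783%
E(R_m) = R_f + MRP = 3.9783% + 7.6218% = 11.60%

11.60%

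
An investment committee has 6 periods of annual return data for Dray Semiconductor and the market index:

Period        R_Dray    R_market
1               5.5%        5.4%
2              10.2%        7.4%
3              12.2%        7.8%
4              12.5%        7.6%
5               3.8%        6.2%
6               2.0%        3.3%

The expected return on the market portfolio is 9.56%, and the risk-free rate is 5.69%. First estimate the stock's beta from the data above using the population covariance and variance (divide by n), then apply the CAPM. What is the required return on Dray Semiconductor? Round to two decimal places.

Mean R_i = (5.5 + 10.2 + 12.2 + 12.5 + 3.8 + 2.0) / 6 = 7.7000%
Mean R_m = (5.4 + 7.4 + 7.8 + 7.6 + 6.2 + 3.3) / 6 = 6.2833%
Σ(R_i − R̄_i)(R_m − R̄_m) = 35.2100  ⇒  Cov = 35.2100 / 6 = 5.8683
Σ(R_m − R̄_m)² = 14.9683  ⇒  Var(R_m) = 14.9683 / 6 = 2.4947
β = Cov / Var(R_m) = 5.8683 / 2.4947 = 2.3523
MRP = 9.56% − 5.69% = 3.87%
E(R) = R_f + β × MRP = 5.69% + 2.3523 × 3.87% = 14.79%

14.79%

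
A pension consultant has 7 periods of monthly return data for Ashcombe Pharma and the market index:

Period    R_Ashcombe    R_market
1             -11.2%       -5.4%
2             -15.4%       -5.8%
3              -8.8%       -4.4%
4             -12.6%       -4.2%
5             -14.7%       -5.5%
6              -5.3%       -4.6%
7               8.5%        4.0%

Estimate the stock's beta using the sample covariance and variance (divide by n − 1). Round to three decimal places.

Mean R_i = (-11.2 − 15.4 − 8.8 − 12.6 − 14.7 − 5.3 + 8.5) / 7 = -8.5000%
Mean R_m = (-5.4 − 5.8 − 4.4 − 4.2 − 5.5 − 4.6 + 4.0) / 7 = -3.7000%
Σ(R_i − R̄_i)(R_m − R̄_m) = 160.5200  ⇒  Cov = 160.5200 / 6 = 26.7533
Σ(R_m − R̄_m)² = 71.3800  ⇒  Var(R_m) = 71.3800 / 6 = 11.8967
β = Cov / Var(R_m) = 26.7533 / 11.8967 = 2.2488

2.249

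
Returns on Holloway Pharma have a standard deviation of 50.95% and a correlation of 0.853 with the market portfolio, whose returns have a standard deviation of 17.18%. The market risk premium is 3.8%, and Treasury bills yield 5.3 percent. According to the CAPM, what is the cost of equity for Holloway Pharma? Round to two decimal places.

β = ρ × σ_i / σ_m = 0.853 × 50.95% / 17.18% = 2.5297
E(R) = 5.3% + 2.5297 × 3.8% = 14.91%

14.91%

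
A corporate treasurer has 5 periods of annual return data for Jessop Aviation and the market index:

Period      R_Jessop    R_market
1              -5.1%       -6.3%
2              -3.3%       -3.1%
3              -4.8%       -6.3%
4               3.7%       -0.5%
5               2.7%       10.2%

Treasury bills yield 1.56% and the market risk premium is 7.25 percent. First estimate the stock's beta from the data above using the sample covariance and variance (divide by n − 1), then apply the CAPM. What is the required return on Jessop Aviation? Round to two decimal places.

5.07%

Mean R_i = (-5.1 − 3.3 − 4.8 + 3.7 + 2.7) / 5 = -1.3600%
Mean R_m = (-6.3 − 3.1 − 6.3 − 0.5 + 10.2) / 5 = -1.2000%
Σ(R_i − R̄_i)(R_m − R̄_m) = 90.1300  ⇒  Cov = 90.1300 / 4 = 22.5325
Σ(R_m − R̄_m)² = 186.0800  ⇒  Var(R_m) = 186.0800 / 4 = 46.5200
β = Cov / Var(R_m) = 22.5325 / 46.5200 = 0.4844
E(R) = R_f + β × MRP = 1.56% + 0.4844 × 7.25% = 5.07%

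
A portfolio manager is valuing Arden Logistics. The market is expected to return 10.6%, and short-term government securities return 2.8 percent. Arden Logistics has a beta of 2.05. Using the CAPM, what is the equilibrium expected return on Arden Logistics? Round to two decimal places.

18.79%

Market risk premium = E(R_m) − R_f = 10.6% − 2.8% = 7.80%
E(R) = R_f + β × MRP = 2.8% + 2.05 × 7.8% = 18.79%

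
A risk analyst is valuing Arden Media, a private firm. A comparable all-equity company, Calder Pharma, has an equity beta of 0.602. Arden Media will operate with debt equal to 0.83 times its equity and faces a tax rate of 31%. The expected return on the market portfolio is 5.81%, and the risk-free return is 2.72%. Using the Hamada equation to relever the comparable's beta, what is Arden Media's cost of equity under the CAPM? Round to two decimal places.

5.65%

β_L = β_U × [1 + (1 − t)(D/E)] = 0.602 × [1 + (1 − 0.31) × 0.83]
    = 0.602 × [1 + 0.69 × 0.83] = 0.602 × 1.5727 = 0.9468
MRP = 5.81% − 2.72% = 3.09%
E(R) = R_f + β_L × MRP = 2.72% + 0.9468 × 3.09% = 5.65%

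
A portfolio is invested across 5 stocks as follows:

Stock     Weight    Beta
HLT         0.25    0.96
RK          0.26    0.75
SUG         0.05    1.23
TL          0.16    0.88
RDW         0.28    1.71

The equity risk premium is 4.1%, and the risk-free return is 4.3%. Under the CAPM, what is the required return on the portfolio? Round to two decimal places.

8.88%

β_P = Σ w_i β_i = 0.25×0.96 + 0.26×0.75 + 0.05×1.23 + 0.16×0.88 + 0.28×1.71 = 1.1161
E(R_P) = R_f + β_P × MRP = 4.3% + 1.1161 × 4.1% = 8.88%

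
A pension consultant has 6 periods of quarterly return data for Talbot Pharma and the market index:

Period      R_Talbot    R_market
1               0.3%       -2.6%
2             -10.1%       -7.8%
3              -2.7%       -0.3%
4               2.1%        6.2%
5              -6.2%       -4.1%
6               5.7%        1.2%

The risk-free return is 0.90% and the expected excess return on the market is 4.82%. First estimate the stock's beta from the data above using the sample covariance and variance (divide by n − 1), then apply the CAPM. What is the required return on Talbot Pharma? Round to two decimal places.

5.53%

Mean R_i = (0.3 − 10.1 − 2.7 + 2.1 − 6.2 + 5.7) / 6 = -1.8167%
Mean R_m = (-2.6 − 7.8 − 0.3 + 6.2 − 4.1 + 1.2) / 6 = -1.2333%
Σ(R_i − R̄_i)(R_m − R̄_m) = 110.6467  ⇒  Cov = 110.6467 / 5 = 22.1293
Σ(R_m − R̄_m)² = 115.2533  ⇒  Var(R_m) = 115.2533 / 5 = 23.0507
β = Cov / Var(R_m) = 22.1293 / 23.0507 = 0.9600
E(R) = R_f + β × MRP = 0.90% + 0.9600 × 4.82% = 5.53%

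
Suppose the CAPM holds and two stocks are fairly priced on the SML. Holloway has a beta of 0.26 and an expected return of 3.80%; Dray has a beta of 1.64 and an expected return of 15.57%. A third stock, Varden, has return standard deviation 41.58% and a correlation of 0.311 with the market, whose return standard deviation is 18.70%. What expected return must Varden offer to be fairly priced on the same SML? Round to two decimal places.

7.48%

MRP = (15.57% − 3.80%) / (1.64 − 0.26) = 8.5290%
R_f = 3.80% − 0.26 × 8.5290% = 1.5825%
β_Varden = ρ·σ_i/σ_m = 0.311 × 41.58 / 18.70 = 0.6915
E(R_Varden) = R_f + β × MRP = 1.5825% + 0.6915 × 8.5290% = 7.48%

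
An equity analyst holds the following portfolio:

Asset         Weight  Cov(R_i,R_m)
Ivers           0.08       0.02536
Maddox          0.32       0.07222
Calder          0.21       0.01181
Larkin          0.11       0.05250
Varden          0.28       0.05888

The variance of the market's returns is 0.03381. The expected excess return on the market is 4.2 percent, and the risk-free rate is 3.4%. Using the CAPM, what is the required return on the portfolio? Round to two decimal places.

β_Ivers = 0.02536 / 0.03381 = 0.7501
β_Maddox = 0.07222 / 0.03381 = 2.1361
β_Calder = 0.01181 / 0.03381 = 0.3493
β_Larkin = 0.05250 / 0.03381 = 1.5528
β_Varden = 0.05888 / 0.03381 = 1.7415
β_P = Σ w_i β_i = 0.08×0.7501 + 0.32×2.1361 + 0.21×0.3493 + 0.11×1.5528 + 0.28×1.7415 = 1.4753
E(R_P) = R_f + β_P × MRP = 3.4% + 1.4753 × 4.2% = 9.60%

9.60%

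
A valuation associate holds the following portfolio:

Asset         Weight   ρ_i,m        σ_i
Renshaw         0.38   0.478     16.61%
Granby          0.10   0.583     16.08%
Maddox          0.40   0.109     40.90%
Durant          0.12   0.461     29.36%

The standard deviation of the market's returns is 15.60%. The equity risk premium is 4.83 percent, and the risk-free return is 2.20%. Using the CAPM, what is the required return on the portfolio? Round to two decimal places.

4.48%

β_Renshaw = 0.478 × 16.61% / 15.60% = 0.5089
β_Granby = 0.583 × 16.08% / 15.60% = 0.6009
β_Maddox = 0.109 × 40.90% / 15.60% = 0.2858
β_Durant = 0.461 × 29.36% / 15.60% = 0.8676
β_P = Σ w_i β_i = 0.38×0.5089 + 0.10×0.6009 + 0.40×0.2858 + 0.12×0.8676 = 0.4719
E(R_P) = R_f + β_P × MRP = 2.20% + 0.4719 × 4.83% = 4.48%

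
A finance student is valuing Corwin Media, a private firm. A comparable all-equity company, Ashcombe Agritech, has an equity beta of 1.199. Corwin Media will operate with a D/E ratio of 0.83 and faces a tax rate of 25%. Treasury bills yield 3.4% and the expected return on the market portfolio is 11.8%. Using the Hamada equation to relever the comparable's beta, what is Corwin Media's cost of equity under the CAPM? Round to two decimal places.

19.74%

β_L = β_U × [1 + (1 − t)(D/E)] = 1.199 × [1 + (1 − 0.25) × 0.83]
    = 1.199 × [1 + 0.75 × 0.83] = 1.199 × 1.6225 = 1.9454
MRP = 11.8% − 3.4% = 8.40%
E(R) = R_f + β_L × MRP = 3.4% + 1.9454 × 8.4% = 19.74%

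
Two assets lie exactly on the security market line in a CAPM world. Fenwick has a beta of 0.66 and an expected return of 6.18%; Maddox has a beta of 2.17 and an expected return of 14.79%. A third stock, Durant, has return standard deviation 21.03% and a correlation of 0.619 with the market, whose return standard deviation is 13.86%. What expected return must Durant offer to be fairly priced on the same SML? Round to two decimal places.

7.77%

MRP = (14.79% − 6.18%) / (2.17 − 0.66) = 5.7020%
R_f = 6.18% − 0.66 × 5.7020% = 2.4167%
β_Durant = ρ·σ_i/σ_m = 0.619 × 21.03 / 13.86 = 0.9392
E(R_Durant) = R_f + β × MRP = 2.4167% + 0.9392 × 5.7020% = 7.77%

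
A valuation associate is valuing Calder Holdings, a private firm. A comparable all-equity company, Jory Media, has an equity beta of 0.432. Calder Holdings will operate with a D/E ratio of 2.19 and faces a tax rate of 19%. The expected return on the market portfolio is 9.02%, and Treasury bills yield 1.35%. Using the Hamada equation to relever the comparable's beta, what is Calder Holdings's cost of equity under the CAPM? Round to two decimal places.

β_L = β_U × [1 + (1 − t)(D/E)] = 0.432 × [1 + (1 − 0.19) × 2.19]
    = 0.432 × [1 + 0.81 × 2.19] = 0.432 × 2.7739 = 1.1983
MRP = 9.02% − 1.35% = 7.67%
E(R) = R_f + β_L × MRP = 1.35% + 1.1983 × 7.67% = 10.54%

10.54%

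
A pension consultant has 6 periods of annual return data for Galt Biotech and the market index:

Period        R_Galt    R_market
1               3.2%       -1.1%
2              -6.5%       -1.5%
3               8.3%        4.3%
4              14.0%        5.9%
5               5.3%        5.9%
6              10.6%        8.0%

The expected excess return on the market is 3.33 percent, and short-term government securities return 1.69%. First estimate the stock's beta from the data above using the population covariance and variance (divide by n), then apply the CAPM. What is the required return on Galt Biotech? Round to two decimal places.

6.59%

Mean R_i = (3.2 − 6.5 + 8.3 + 14.0 + 5.3 + 10.6) / 6 = 5.8167%
Mean R_m = (-1.1 − 1.5 + 4.3 + 5.9 + 5.9 + 8.0) / 6 = 3.5833%
Σ(R_i − R̄_i)(R_m − R̄_m) = 115.5317  ⇒  Cov = 115.5317 / 6 = 19.2553
Σ(R_m − R̄_m)² = 78.5283  ⇒  Var(R_m) = 78.5283 / 6 = 13.0881
β = Cov / Var(R_m) = 19.2553 / 13.0881 = 1.4712
E(R) = R_f + β × MRP = 1.69% + 1.4712 × 3.33% = 6.59%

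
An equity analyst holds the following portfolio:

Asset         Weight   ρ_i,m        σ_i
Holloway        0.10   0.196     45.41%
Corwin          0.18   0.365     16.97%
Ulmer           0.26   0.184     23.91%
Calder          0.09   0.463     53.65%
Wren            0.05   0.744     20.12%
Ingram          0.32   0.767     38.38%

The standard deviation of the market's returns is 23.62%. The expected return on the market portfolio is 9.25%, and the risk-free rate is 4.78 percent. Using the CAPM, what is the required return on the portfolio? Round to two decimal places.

β_Holloway = 0.196 × 45.41% / 23.62% = 0.3768
β_Corwin = 0.365 × 16.97% / 23.62% = 0.2622
β_Ulmer = 0.184 × 23.91% / 23.62% = 0.1863
β_Calder = 0.463 × 53.65% / 23.62% = 1.0516
β_Wren = 0.744 × 20.12% / 23.62% = 0.6338
β_Ingram = 0.767 × 38.38% / 23.62% = 1.2463
β_P = Σ w_i β_i = 0.10×0.3768 + 0.18×0.2622 + 0.26×0.1863 + 0.09×1.0516 + 0.05×0.6338 + 0.32×1.2463 = 0.6585
MRP = 9.25% − 4.78% = 4.47%
E(R_P) = R_f + β_P × MRP = 4.78% + 0.6585 × 4.47% = 7.72%

7.72%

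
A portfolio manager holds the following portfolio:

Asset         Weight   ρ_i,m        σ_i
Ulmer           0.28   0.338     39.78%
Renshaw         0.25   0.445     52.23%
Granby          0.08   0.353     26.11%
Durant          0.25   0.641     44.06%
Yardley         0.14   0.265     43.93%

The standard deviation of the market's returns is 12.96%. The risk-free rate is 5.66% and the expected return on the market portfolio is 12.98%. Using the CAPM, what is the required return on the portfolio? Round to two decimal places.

16.39%

β_Ulmer = 0.338 × 39.78% / 12.96% = 1.0375
β_Renshaw = 0.445 × 52.23% / 12.96% = 1.7934
β_Granby = 0.353 × 26.11% / 12.96% = 0.7112
β_Durant = 0.641 × 44.06% / 12.96% = 2.1792
β_Yardley = 0.265 × 43.93% / 12.96% = 0.8983
β_P = Σ w_i β_i = 0.28×1.0375 + 0.25×1.7934 + 0.08×0.7112 + 0.25×2.1792 + 0.14×0.8983 = 1.4663
MRP = 12.98% − 5.66% = 7.32%
E(R_P) = R_f + β_P × MRP = 5.66% + 1.4663 × 7.32% = 16.39%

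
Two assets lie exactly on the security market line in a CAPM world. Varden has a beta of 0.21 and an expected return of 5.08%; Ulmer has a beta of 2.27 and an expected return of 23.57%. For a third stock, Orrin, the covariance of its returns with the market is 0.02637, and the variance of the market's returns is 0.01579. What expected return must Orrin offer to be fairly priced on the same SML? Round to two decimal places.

18.18%

MRP = (23.57% − 5.08%) / (2.27 − 0.21) = 8.9757%
R_f = 5.08% − 0.21 × 8.9757% = 3.1951%
β_Orrin = Cov / Var(R_m) = 0.02637 / 0.01579 = 1.6700
E(R_Orrin) = R_f + β × MRP = 3.1951% + 1.6700 × 8.9757% = 18.18%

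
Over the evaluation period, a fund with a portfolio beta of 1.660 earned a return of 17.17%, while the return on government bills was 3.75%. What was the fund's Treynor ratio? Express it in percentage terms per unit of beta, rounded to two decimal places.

8.08%

Treynor = (R_P − R_f) / β_P = (17.17% − 3.75%) / 1.6600 = 13.42% / 1.6600 = 8.08%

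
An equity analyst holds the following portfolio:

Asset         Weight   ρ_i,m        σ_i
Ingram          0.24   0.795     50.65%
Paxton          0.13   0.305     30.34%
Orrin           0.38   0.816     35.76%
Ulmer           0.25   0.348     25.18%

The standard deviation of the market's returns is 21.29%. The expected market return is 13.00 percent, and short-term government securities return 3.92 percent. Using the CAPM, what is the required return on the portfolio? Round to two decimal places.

14.22%

β_Ingram = 0.795 × 50.65% / 21.29% = 1.8913
β_Paxton = 0.305 × 30.34% / 21.29% = 0.4347
β_Orrin = 0.816 × 35.76% / 21.29% = 1.3706
β_Ulmer = 0.348 × 25.18% / 21.29% = 0.4116
β_P = Σ w_i β_i = 0.24×1.8913 + 0.13×0.4347 + 0.38×1.3706 + 0.25×0.4116 = 1.1342
MRP = 13.00% − 3.92% = 9.08%
E(R_P) = R_f + β_P × MRP = 3.92% + 1.1342 × 9.08% = 14.22%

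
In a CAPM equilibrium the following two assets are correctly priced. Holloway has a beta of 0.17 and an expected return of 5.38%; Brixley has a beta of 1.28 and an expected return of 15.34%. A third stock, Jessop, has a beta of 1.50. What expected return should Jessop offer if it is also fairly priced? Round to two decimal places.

MRP (SML slope) = (15.34% − 5.38%) / (1.28 − 0.17) = 9.96% / 1.11 = 8.9730%
R_f (intercept) = 5.38% − 0.17 × 8.9730% = 3.8546%
E(R_Jessop) = R_f + β × MRP = 3.8546% + 1.50 × 8.9730% = 17.31%

17.31%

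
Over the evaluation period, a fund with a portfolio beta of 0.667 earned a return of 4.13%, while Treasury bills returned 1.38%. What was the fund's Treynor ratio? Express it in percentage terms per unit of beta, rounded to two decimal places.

4.12%

Treynor = (R_P − R_f) / β_P = (4.13% − 1.38%) / 0.6670 = 2.75% / 0.6670 = 4.12%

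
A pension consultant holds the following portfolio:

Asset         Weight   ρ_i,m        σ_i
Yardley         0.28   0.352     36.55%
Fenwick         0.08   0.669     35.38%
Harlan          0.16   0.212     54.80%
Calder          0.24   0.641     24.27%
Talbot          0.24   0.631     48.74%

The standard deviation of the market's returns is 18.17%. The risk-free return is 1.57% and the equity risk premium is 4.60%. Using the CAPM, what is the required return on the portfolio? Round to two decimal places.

6.25%

β_Yardley = 0.352 × 36.55% / 18.17% = 0.7081
β_Fenwick = 0.669 × 35.38% / 18.17% = 1.3027
β_Harlan = 0.212 × 54.80% / 18.17% = 0.6394
β_Calder = 0.641 × 24.27% / 18.17% = 0.8562
β_Talbot = 0.631 × 48.74% / 18.17% = 1.6926
β_P = Σ w_i β_i = 0.28×0.7081 + 0.08×1.3027 + 0.16×0.6394 + 0.24×0.8562 + 0.24×1.6926 = 1.0165
E(R_P) = R_f + β_P × MRP = 1.57% + 1.0165 × 4.60% = 6.25%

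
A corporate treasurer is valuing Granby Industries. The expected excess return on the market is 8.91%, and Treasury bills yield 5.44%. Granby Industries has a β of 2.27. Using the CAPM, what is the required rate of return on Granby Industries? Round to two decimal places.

E(R) = R_f + β × MRP = 5.44% + 2.27 × 8.91% = 25.67%

25.67%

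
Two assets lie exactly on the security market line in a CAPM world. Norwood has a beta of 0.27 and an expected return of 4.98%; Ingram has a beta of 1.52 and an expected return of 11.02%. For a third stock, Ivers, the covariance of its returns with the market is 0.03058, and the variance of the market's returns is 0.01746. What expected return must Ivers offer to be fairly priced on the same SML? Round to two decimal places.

12.14%

MRP = (11.02% − 4.98%) / (1.52 − 0.27) = 4.8320%
R_f = 4.98% − 0.27 × 4.8320% = 3.6754%
β_Ivers = Cov / Var(R_m) = 0.03058 / 0.01746 = 1.7514
E(R_Ivers) = R_f + β × MRP = 3.6754% + 1.7514 × 4.8320% = 12.14%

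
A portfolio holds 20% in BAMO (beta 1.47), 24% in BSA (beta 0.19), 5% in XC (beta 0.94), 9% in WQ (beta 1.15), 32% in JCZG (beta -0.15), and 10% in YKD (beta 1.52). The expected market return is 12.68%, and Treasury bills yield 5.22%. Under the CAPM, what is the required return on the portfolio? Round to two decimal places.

9.65%

β_P = Σ w_i β_i = 0.20×1.47 + 0.24×0.19 + 0.05×0.94 + 0.09×1.15 + 0.32×-0.15 + 0.10×1.52 = 0.5941
MRP = 12.68% − 5.22% = 7.46%
E(R_P) = R_f + β_P × MRP = 5.22% + 0.5941 × 7.46% = 9.65%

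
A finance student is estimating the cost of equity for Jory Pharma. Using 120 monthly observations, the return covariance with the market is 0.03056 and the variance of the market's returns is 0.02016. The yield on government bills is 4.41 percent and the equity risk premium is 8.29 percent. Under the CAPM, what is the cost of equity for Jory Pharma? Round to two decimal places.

β = Cov(R_i, R_m) / Var(R_m) = 0.03056 / 0.02016 = 1.5159
E(R) = R_f + β × MRP = 4.41% + 1.5159 × 8.29% = 16.98%

16.98%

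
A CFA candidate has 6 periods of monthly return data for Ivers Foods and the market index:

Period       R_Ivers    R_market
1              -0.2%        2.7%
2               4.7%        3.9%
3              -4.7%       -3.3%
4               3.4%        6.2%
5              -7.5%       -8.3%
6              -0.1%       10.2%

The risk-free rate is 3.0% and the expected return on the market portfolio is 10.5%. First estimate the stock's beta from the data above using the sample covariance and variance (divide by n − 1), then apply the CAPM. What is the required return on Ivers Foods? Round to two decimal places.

7.17%

Mean R_i = (-0.2 + 4.7 − 4.7 + 3.4 − 7.5 − 0.1) / 6 = -0.7333%
Mean R_m = (2.7 + 3.9 − 3.3 + 6.2 − 8.3 + 10.2) / 6 = 1.9000%
Σ(R_i − R̄_i)(R_m − R̄_m) = 123.9700  ⇒  Cov = 123.9700 / 5 = 24.7940
Σ(R_m − R̄_m)² = 223.1000  ⇒  Var(R_m) = 223.1000 / 5 = 44.6200
β = Cov / Var(R_m) = 24.7940 / 44.6200 = 0.5557
MRP = 10.5% − 3.0% = 7.50%
E(R) = R_f + β × MRP = 3.0% + 0.5557 × 7.5% = 7.17%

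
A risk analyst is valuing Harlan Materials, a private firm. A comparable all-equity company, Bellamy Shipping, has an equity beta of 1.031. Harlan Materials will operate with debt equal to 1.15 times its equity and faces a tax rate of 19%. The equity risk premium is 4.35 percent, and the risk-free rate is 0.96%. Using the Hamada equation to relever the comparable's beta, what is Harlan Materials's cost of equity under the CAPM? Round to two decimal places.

9.62%

β_L = β_U × [1 + (1 − t)(D/E)] = 1.031 × [1 + (1 − 0.19) × 1.15]
    = 1.031 × [1 + 0.81 × 1.15] = 1.031 × 1.9315 = 1.9914
E(R) = R_f + β_L × MRP = 0.96% + 1.9914 × 4.35% = 9.62%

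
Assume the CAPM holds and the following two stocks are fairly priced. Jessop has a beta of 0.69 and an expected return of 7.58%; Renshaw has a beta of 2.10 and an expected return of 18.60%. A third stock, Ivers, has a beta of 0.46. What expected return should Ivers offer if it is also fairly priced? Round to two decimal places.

MRP (SML slope) = (18.60% − 7.58%) / (2.10 − 0.69) = 11.02% / 1.41 = 7.8156%
R_f (intercept) = 7.58% − 0.69 × 7.8156% = 2.1872%
E(R_Ivers) = R_f + β × MRP = 2.1872% + 0.46 × 7.8156% = 5.78%

5.78%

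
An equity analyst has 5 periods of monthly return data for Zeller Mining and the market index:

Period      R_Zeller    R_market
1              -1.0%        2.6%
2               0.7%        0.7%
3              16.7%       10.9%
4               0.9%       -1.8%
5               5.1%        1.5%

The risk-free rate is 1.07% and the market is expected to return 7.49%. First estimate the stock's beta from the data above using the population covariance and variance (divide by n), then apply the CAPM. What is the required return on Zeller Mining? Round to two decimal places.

9.62%

Mean R_i = (-1.0 + 0.7 + 16.7 + 0.9 + 5.1) / 5 = 4.4800%
Mean R_m = (2.6 + 0.7 + 10.9 − 1.8 + 1.5) / 5 = 2.7800%
Σ(R_i − R̄_i)(R_m − R̄_m) = 123.6780  ⇒  Cov = 123.6780 / 5 = 24.7356
Σ(R_m − R̄_m)² = 92.9080  ⇒  Var(R_m) = 92.9080 / 5 = 18.5816
β = Cov / Var(R_m) = 24.7356 / 18.5816 = 1.3312
MRP = 7.49% − 1.07% = 6.42%
E(R) = R_f + β × MRP = 1.07% + 1.3312 × 6.42% = 9.62%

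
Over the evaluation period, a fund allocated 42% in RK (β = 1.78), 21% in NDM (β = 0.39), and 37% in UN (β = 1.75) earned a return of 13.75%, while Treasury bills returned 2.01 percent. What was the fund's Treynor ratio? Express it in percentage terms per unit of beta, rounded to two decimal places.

β_P = 0.42×1.78 + 0.21×0.39 + 0.37×1.75 = 1.4770
Treynor = (R_P − R_f) / β_P = (13.75% − 2.01%) / 1.4770 = 11.74% / 1.4770 = 7.95%

7.95%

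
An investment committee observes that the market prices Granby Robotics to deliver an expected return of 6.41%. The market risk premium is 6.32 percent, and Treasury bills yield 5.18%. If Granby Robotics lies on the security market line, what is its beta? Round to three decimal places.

0.195

β = (E(R) − R_f) / MRP = (6.41% − 5.18%) / 6.32% = 1.23% / 6.32% = 0.195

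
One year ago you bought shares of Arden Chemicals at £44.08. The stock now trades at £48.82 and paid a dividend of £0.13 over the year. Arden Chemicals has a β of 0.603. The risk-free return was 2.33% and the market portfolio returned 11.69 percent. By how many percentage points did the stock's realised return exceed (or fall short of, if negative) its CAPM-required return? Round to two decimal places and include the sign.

+3.07%

Realised HPR = (P1 + D1 − P0) / P0 = (48.82 + 0.13 − 44.08) / 44.08 = 4.87 / 44.08 = 11.0481%
MRP = 11.69% − 2.33% = 9.36%
CAPM required = R_f + β·MRP = 2.33% + 0.603 × 9.36% = 7.97408%
α = realised − required = 11.0481% − 7.97408% = +3.07%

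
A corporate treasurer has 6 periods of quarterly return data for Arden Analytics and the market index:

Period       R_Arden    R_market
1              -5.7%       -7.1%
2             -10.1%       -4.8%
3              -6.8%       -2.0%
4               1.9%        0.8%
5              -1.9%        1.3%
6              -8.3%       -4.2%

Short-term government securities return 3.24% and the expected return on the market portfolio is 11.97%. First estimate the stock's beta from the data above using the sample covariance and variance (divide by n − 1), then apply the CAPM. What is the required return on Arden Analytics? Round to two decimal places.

Mean R_i = (-5.7 − 10.1 − 6.8 + 1.9 − 1.9 − 8.3) / 6 = -5.1500%
Mean R_m = (-7.1 − 4.8 − 2.0 + 0.8 + 1.3 − 4.2) / 6 = -2.6667%
Σ(R_i − R̄_i)(R_m − R̄_m) = 54.0600  ⇒  Cov = 54.0600 / 5 = 10.8120
Σ(R_m − R̄_m)² = 54.7533  ⇒  Var(R_m) = 54.7533 / 5 = 10.9507
β = Cov / Var(R_m) = 10.8120 / 10.9507 = 0.9873
MRP = 11.97% − 3.24% = 8.73%
E(R) = R_f + β × MRP = 3.24% + 0.9873 × 8.73% = 11.86%

11.86%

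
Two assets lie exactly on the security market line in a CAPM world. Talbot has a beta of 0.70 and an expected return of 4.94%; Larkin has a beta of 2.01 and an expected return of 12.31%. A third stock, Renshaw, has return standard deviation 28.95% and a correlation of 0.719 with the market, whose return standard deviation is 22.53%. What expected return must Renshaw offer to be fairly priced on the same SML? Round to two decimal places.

6.20%

MRP = (12.31% − 4.94%) / (2.01 − 0.70) = 5.6260%
R_f = 4.94% − 0.70 × 5.6260% = 1.0018%
β_Renshaw = ρ·σ_i/σ_m = 0.719 × 28.95 / 22.53 = 0.9239
E(R_Renshaw) = R_f + β × MRP = 1.0018% + 0.9239 × 5.6260% = 6.20%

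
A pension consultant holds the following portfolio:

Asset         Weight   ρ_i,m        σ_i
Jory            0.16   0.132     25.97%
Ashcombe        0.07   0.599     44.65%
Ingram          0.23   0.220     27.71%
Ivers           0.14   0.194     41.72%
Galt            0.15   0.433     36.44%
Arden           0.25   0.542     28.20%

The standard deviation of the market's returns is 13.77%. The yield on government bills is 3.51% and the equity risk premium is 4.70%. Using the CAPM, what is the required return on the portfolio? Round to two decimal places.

7.31%

β_Jory = 0.132 × 25.97% / 13.77% = 0.2489
β_Ashcombe = 0.599 × 44.65% / 13.77% = 1.9423
β_Ingram = 0.220 × 27.71% / 13.77% = 0.4427
β_Ivers = 0.194 × 41.72% / 13.77% = 0.5878
β_Galt = 0.433 × 36.44% / 13.77% = 1.1459
β_Arden = 0.542 × 28.20% / 13.77% = 1.1100
β_P = Σ w_i β_i = 0.16×0.2489 + 0.07×1.9423 + 0.23×0.4427 + 0.14×0.5878 + 0.15×1.1459 + 0.25×1.1100 = 0.8093
E(R_P) = R_f + β_P × MRP = 3.51% + 0.8093 × 4.70% = 7.31%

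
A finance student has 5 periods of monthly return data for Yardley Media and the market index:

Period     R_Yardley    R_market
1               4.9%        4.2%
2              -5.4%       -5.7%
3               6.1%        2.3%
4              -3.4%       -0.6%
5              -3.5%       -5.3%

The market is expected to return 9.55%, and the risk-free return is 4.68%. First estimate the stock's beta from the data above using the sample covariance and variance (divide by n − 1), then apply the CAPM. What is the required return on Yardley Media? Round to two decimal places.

9.92%

Mean R_i = (4.9 − 5.4 + 6.1 − 3.4 − 3.5) / 5 = -0.2600%
Mean R_m = (4.2 − 5.7 + 2.3 − 0.6 − 5.3) / 5 = -1.0200%
Σ(R_i − R̄_i)(R_m − R̄_m) = 84.6540  ⇒  Cov = 84.6540 / 4 = 21.1635
Σ(R_m − R̄_m)² = 78.6680  ⇒  Var(R_m) = 78.6680 / 4 = 19.6670
β = Cov / Var(R_m) = 21.1635 / 19.6670 = 1.0761
MRP = 9.55% − 4.68% = 4.87%
E(R) = R_f + β × MRP = 4.68% + 1.0761 × 4.87% = 9.92%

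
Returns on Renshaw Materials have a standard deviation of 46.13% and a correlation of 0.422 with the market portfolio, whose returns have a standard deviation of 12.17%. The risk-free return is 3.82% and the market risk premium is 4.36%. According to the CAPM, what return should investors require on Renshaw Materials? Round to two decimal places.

β = ρ × σ_i / σ_m = 0.422 × 46.13% / 12.17% = 1.5996
E(R) = 3.82% + 1.5996 × 4.36% = 10.79%

10.79%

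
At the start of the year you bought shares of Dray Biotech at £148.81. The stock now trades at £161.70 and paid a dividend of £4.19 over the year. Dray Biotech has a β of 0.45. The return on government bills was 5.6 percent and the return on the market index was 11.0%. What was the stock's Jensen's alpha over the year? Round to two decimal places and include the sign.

+3.45%

Realised HPR = (P1 + D1 − P0) / P0 = (161.70 + 4.19 − 148.81) / 148.81 = 17.08 / 148.81 = 11.4777%
MRP = 11.0% − 5.6% = 5.40%
CAPM required = R_f + β·MRP = 5.6% + 0.45 × 5.4% = 8.0300%
α = realised − required = 11.4777% − 8.0300% = +3.45%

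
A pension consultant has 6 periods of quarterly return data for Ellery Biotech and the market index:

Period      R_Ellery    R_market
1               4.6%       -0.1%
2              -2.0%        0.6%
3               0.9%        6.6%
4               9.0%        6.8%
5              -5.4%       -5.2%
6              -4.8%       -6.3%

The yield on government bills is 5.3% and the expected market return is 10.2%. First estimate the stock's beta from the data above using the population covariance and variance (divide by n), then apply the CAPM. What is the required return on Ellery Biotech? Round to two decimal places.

9.16%

Mean R_i = (4.6 − 2.0 + 0.9 + 9.0 − 5.4 − 4.8) / 6 = 0.3833%
Mean R_m = (-0.1 + 0.6 + 6.6 + 6.8 − 5.2 − 6.3) / 6 = 0.4000%
Σ(R_i − R̄_i)(R_m − R̄_m) = 122.8800  ⇒  Cov = 122.8800 / 6 = 20.4800
Σ(R_m − R̄_m)² = 155.9400  ⇒  Var(R_m) = 155.9400 / 6 = 25.9900
β = Cov / Var(R_m) = 20.4800 / 25.9900 = 0.7880
MRP = 10.2% − 5.3% = 4.90%
E(R) = R_f + β × MRP = 5.3% + 0.7880 × 4.9% = 9.16%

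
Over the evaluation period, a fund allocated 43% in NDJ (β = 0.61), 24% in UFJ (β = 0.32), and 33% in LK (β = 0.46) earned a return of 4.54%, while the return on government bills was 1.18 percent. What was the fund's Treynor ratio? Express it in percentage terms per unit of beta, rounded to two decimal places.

6.84%

β_P = 0.43×0.61 + 0.24×0.32 + 0.33×0.46 = 0.4909
Treynor = (R_P − R_f) / β_P = (4.54% − 1.18%) / 0.4909 = 3.36% / 0.4909 = 6.84%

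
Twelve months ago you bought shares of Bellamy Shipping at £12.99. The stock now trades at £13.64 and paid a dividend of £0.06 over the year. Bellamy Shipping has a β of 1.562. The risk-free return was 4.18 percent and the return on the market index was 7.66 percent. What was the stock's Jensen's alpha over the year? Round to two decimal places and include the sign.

-4.15%

Realised HPR = (P1 + D1 − P0) / P0 = (13.64 + 0.06 − 12.99) / 12.99 = 0.71 / 12.99 = 5.4657%
MRP = 7.66% − 4.18% = 3.48%
CAPM required = R_f + β·MRP = 4.18% + 1.562 × 3.48% = 9.61576%
α = realised − required = 5.4657% − 9.61576% = -4.15%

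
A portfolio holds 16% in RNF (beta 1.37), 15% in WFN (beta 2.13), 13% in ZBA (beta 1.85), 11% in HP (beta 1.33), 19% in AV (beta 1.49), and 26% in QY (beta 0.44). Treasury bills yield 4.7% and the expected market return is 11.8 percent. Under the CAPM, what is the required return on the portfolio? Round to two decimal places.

14.09%

β_P = Σ w_i β_i = 0.16×1.37 + 0.15×2.13 + 0.13×1.85 + 0.11×1.33 + 0.19×1.49 + 0.26×0.44 = 1.3230
MRP = 11.8% − 4.7% = 7.10%
E(R_P) = R_f + β_P × MRP = 4.7% + 1.3230 × 7.1% = 14.09%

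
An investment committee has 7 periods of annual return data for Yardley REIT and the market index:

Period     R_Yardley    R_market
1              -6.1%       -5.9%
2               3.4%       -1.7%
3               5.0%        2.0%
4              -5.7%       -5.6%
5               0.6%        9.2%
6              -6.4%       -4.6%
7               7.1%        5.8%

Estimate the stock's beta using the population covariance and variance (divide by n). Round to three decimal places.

0.697

Mean R_i = (-6.1 + 3.4 + 5.0 − 5.7 + 0.6 − 6.4 + 7.1) / 7 = -0.3000%
Mean R_m = (-5.9 − 1.7 + 2.0 − 5.6 + 9.2 − 4.6 + 5.8) / 7 = -0.1143%
Σ(R_i − R̄_i)(R_m − R̄_m) = 148.0300  ⇒  Cov = 148.0300 / 7 = 21.1471
Σ(R_m − R̄_m)² = 212.4086  ⇒  Var(R_m) = 212.4086 / 7 = 30.3441
β = Cov / Var(R_m) = 21.1471 / 30.3441 = 0.6969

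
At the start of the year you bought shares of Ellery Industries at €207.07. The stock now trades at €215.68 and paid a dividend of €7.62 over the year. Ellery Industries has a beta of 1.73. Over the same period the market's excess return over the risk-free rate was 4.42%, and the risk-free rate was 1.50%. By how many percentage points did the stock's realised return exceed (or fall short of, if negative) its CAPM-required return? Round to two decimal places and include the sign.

-1.31%

Realised HPR = (P1 + D1 − P0) / P0 = (215.68 + 7.62 − 207.07) / 207.07 = 16.23 / 207.07 = 7.8379%
CAPM required = R_f + β·MRP = 1.50% + 1.73 × 4.42% = 9.1466%
α = realised − required = 7.8379% − 9.1466% = -1.31%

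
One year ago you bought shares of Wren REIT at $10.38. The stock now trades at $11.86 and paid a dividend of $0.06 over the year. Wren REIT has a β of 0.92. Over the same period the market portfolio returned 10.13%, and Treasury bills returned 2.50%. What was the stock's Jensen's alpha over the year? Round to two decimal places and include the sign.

+5.32%

Realised HPR = (P1 + D1 − P0) / P0 = (11.86 + 0.06 − 10.38) / 10.38 = 1.54 / 10.38 = 14.8362%
MRP = 10.13% − 2.50% = 7.63%
CAPM required = R_f + β·MRP = 2.50% + 0.92 × 7.63% = 9.5196%
α = realised − required = 14.8362% − 9.5196% = +5.32%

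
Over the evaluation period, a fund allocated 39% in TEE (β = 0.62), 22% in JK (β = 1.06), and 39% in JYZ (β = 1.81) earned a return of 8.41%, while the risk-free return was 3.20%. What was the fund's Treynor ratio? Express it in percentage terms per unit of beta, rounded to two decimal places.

β_P = 0.39×0.62 + 0.22×1.06 + 0.39×1.81 = 1.1809
Treynor = (R_P − R_f) / β_P = (8.41% − 3.20%) / 1.1809 = 5.21% / 1.1809 = 4.41%

4.41%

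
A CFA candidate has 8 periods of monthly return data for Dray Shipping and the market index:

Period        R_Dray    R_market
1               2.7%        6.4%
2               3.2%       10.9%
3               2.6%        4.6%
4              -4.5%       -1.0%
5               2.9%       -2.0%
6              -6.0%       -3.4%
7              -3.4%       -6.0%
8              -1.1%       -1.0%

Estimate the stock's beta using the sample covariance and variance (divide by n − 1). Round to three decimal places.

0.481

Mean R_i = (2.7 + 3.2 + 2.6 − 4.5 + 2.9 − 6.0 − 3.4 − 1.1) / 8 = -0.4500%
Mean R_m = (6.4 + 10.9 + 4.6 − 1.0 − 2.0 − 3.4 − 6.0 − 1.0) / 8 = 1.0625%
Σ(R_i − R̄_i)(R_m − R̄_m) = 108.5450  ⇒  Cov = 108.5450 / 7 = 15.5064
Σ(R_m − R̄_m)² = 225.4588  ⇒  Var(R_m) = 225.4588 / 7 = 32.2084
β = Cov / Var(R_m) = 15.5064 / 32.2084 = 0.4814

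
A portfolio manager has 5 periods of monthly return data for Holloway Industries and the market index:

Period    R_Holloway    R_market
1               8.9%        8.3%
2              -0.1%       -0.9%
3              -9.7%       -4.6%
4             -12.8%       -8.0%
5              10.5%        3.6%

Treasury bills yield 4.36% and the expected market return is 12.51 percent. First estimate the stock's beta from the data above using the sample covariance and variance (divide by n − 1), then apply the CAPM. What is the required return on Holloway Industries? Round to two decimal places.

16.92%

Mean R_i = (8.9 − 0.1 − 9.7 − 12.8 + 10.5) / 5 = -0.6400%
Mean R_m = (8.3 − 0.9 − 4.6 − 8.0 + 3.6) / 5 = -0.3200%
Σ(R_i − R̄_i)(R_m − R̄_m) = 257.7560  ⇒  Cov = 257.7560 / 4 = 64.4390
Σ(R_m − R̄_m)² = 167.3080  ⇒  Var(R_m) = 167.3080 / 4 = 41.8270
β = Cov / Var(R_m) = 64.4390 / 41.8270 = 1.5406
MRP = 12.51% − 4.36% = 8.15%
E(R) = R_f + β × MRP = 4.36% + 1.5406 × 8.15% = 16.92%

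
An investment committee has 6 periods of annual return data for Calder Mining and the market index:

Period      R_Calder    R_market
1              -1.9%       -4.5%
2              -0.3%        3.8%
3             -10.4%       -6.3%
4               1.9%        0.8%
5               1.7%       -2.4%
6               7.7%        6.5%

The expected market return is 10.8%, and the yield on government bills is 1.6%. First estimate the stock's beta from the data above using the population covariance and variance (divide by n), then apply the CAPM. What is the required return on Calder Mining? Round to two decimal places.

Mean R_i = (-1.9 − 0.3 − 10.4 + 1.9 + 1.7 + 7.7) / 6 = -0.2167%
Mean R_m = (-4.5 + 3.8 − 6.3 + 0.8 − 2.4 + 6.5) / 6 = -0.3500%
Σ(R_i − R̄_i)(R_m − R̄_m) = 119.9650  ⇒  Cov = 119.9650 / 6 = 19.9942
Σ(R_m − R̄_m)² = 122.2950  ⇒  Var(R_m) = 122.2950 / 6 = 20.3825
β = Cov / Var(R_m) = 19.9942 / 20.3825 = 0.9809
MRP = 10.8% − 1.6% = 9.20%
E(R) = R_f + β × MRP = 1.6% + 0.9809 × 9.2% = 10.62%

10.62%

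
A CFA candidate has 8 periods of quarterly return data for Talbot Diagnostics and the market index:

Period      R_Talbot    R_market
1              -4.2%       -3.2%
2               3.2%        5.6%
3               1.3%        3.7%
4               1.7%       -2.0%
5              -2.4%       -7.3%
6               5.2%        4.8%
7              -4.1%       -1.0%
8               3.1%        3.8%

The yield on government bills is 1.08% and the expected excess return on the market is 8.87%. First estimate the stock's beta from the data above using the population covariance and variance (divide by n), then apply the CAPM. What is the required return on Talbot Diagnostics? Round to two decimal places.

Mean R_i = (-4.2 + 3.2 + 1.3 + 1.7 − 2.4 + 5.2 − 4.1 + 3.1) / 8 = 0.4750%
Mean R_m = (-3.2 + 5.6 + 3.7 − 2.0 − 7.3 + 4.8 − 1.0 + 3.8) / 8 = 0.5500%
Σ(R_i − R̄_i)(R_m − R̄_m) = 89.0400  ⇒  Cov = 89.0400 / 8 = 11.1300
Σ(R_m − R̄_m)² = 148.6400  ⇒  Var(R_m) = 148.6400 / 8 = 18.5800
β = Cov / Var(R_m) = 11.1300 / 18.5800 = 0.5990
E(R) = R_f + β × MRP = 1.08% + 0.5990 × 8.87% = 6.39%

6.39%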